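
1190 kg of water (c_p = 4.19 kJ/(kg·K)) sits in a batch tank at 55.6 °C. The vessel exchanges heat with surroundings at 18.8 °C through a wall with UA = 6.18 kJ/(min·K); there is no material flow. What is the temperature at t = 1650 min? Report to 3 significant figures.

23.6 °C

Lumped-capacitance energy balance: M c_p dT/dt = UA(T_amb − T).
dT/dt = (T_ss − T)/τ with T_ss = T_amb = 18.800 °C, τ = M c_p/UA = 1190·4.19/6.18 = 806.81 min.
This is linear first-order; T(t) = T_ss + (T₀ − T_ss) e^(−t/τ).
T(1650) = 18.800 + (36.800)·0.12937 = 23.561 °C.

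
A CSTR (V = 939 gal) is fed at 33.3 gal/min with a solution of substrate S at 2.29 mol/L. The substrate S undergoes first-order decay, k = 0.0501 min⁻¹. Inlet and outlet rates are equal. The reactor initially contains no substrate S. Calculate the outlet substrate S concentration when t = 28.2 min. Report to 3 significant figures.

0.864 mol/L

Species balance: V dC/dt = Q C_in − Q C − k V C.
dC/dt = (Q/V) C_in − (Q/V + k) C; effective rate a = Q/V + k = 0.035463 + 0.0501 = 0.085563 min⁻¹.
C_ss = Q C_in/(Q + kV) = 0.94913 mol/L; C(t) = C_ss + (C₀ − C_ss) e^(−a t).
C(28.2) = 0.94913 + (-0.94913)·e^(−0.085563·28.2) = 0.94913 + (-0.94913)·0.089557 = 0.86413 mol/L.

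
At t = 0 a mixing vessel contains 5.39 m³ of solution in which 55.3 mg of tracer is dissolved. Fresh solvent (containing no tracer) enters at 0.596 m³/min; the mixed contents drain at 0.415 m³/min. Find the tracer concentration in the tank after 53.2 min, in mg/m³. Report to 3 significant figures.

0.351 mg/m³

Total volume: dV/dt = Q_in − Q_out = 0.18100 m³/min, so V(t) = 5.39 + 0.18100 t and V(53.2) = 15.019 m³.
Solute balance: dm/dt = 0 − Q_out C = −Q_out m/V(t).
dm/m = −Q_out dt/(V₀ + 0.18100 t); integrating gives ln(m/m₀) = −(Q_out/(Q_in−Q_out)) ln(V/V₀).
m = m₀ (V₀/V)^(Q_out/(Q_in−Q_out)) = 55.3 × (5.39/15.019)^(2.2928) = 5.2758 mg.
C = m/V = 5.2758/15.019 = 0.35127 mg/m³.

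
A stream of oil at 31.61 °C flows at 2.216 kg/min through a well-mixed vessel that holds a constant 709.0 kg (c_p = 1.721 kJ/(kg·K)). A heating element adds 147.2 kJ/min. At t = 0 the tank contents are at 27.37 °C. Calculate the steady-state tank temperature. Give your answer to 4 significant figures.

Unsteady energy balance on the tank contents: M c_p dT/dt = ṁ c_p (T_in − T) + 147.2.
At steady state dT/dt = 0 ⇒ T_ss = T_in + Q̇/(ṁ c_p) = 31.61 + 147.2/(2.216·1.721) = 70.2073 °C.

70.21 °C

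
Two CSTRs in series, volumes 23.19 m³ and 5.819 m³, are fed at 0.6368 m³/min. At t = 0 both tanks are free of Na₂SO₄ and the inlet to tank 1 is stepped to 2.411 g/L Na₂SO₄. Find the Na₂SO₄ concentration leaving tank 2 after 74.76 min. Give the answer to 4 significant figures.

1.998 g/L

Species balance on tank i: dCᵢ/dt = (Cᵢ₋₁ − Cᵢ)/τᵢ with τᵢ = Vᵢ/Q.
τ₁ = 23.19/0.6368 = 36.4165 min; τ₂ = 5.819/0.6368 = 9.13788 min.
Solving the cascade with C₁(0)=C₂(0)=0 gives C₂(t) = C_in[1 − (τ₁ e^(−t/τ₁) − τ₂ e^(−t/τ₂))/(τ₁ − τ₂)].
At t = 74.76: e^(−t/τ₁) = 0.128360, e^(−t/τ₂) = 0.000279829.
C₂ = 2.411·[1 − (36.4165·0.128360 − 9.13788·0.000279829)/(27.2786)] = 2.411·0.828736 = 1.99808 g/L.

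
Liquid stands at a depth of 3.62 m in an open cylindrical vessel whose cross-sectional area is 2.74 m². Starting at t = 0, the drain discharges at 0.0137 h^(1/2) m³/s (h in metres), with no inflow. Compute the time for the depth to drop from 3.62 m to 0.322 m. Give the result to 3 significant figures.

With no inflow, A dh/dt = −0.0137 √h.
Separate and integrate: 2(√h − √h₀) = −(0.0137/A) t.
t = 2A(√h₀ − √h)/0.0137 = 2·2.74·(√3.62 − √0.322)/0.0137
  = 5.4800 × (1.9026 − 0.56745) / 0.0137 = 534.07 s.

534 s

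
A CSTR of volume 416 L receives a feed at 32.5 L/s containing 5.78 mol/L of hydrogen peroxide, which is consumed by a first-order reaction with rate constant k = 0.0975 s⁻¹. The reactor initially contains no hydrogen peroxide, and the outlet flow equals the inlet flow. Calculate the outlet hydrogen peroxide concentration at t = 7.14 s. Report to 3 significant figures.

Accumulation = in − out − consumed: V dC/dt = Q C_in − Q C − k V C.
dC/dt = (Q/V) C_in − (Q/V + k) C; effective rate a = Q/V + k = 0.078125 + 0.0975 = 0.17563 s⁻¹.
C_ss = Q C_in/(Q + kV) = 2.5712 mol/L; C(t) = C_ss + (C₀ − C_ss) e^(−a t).
C(7.14) = 2.5712 + (-2.5712)·e^(−0.17563·7.14) = 2.5712 + (-2.5712)·0.28537 = 1.8374 mol/L.

1.84 mol/L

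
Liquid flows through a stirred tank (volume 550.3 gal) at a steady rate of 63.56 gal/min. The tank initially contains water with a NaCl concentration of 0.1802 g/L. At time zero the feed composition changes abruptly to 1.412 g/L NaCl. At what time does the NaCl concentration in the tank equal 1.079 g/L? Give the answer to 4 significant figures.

Species balance on the tank: V dC/dt = Q(C_in − C), so τ = V/Q = 8.65796 min.
C(t) = C_in + (C₀ − C_in) e^(−t/τ). Set C = 1.079 and solve for t:
e^(−t/τ) = (C − C_in)/(C₀ − C_in) = (1.079 − 1.412)/(0.1802 − 1.412) = 0.270336
t = −τ ln(…) = 8.65796 × 1.30809 = 11.3254 min.

11.33 min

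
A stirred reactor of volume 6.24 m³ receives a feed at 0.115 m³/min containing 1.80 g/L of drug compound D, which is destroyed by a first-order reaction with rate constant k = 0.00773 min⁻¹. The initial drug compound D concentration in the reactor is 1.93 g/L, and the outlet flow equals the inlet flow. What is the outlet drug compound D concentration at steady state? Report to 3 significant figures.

1.27 g/L

Species balance: V dC/dt = Q C_in − Q C − k V C.
Steady state (dC/dt = 0): C_ss = Q C_in/(Q + kV) = C_in/(1 + kV/Q).
C_ss = 0.115·1.80/(0.115 + 0.00773·6.24) = 0.20700/0.16324 = 1.2681 g/L.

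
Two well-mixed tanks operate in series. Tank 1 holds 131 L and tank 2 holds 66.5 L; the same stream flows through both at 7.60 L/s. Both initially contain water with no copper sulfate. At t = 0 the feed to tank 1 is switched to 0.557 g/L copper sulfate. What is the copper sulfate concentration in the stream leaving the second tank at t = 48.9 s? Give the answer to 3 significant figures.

Each tank obeys Vᵢ dCᵢ/dt = Q(Cᵢ₋₁ − Cᵢ), so τᵢ = Vᵢ/Q.
τ₁ = 131/7.60 = 17.237 s; τ₂ = 66.5/7.60 = 8.7500 s.
Tank 1: C₁ = C_in(1 − e^(−t/τ₁)). Tank 2 (τ₁ ≠ τ₂): C₂ = C_in[1 − (τ₁ e^(−t/τ₁) − τ₂ e^(−t/τ₂))/(τ₁ − τ₂)].
At t = 48.9: e^(−t/τ₁) = 0.058604, e^(−t/τ₂) = 0.0037404.
C₂ = 0.557·[1 − (17.237·0.058604 − 8.7500·0.0037404)/(8.4868)] = 0.557·0.88483 = 0.49285 g/L.

0.493 g/L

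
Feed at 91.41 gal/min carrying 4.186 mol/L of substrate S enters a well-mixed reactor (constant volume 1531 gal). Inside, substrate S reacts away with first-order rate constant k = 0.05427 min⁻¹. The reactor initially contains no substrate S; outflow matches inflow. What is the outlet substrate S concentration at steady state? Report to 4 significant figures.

2.193 mol/L

V dC/dt = Q(C_in − C) − k V C.
Steady state (dC/dt = 0): C_ss = Q C_in/(Q + kV) = C_in/(1 + kV/Q).
C_ss = 91.41·4.186/(91.41 + 0.05427·1531) = 382.642/174.497 = 2.19283 mol/L.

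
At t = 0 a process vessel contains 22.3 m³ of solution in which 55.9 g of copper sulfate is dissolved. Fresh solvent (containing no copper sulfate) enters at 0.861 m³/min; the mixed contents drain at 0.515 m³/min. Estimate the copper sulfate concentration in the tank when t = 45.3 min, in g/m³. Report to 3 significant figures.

Total volume: dV/dt = Q_in − Q_out = 0.34600 m³/min, so V(t) = 22.3 + 0.34600 t and V(45.3) = 37.974 m³.
Solute balance: dm/dt = 0 − Q_out C = −Q_out m/V(t).
dm/m = −Q_out dt/(V₀ + 0.34600 t); integrating gives ln(m/m₀) = −(Q_out/(Q_in−Q_out)) ln(V/V₀).
m = m₀ (V₀/V)^(Q_out/(Q_in−Q_out)) = 55.9 × (22.3/37.974)^(1.4884) = 25.311 g.
C = m/V = 25.311/37.974 = 0.66655 g/m³.

0.667 g/m³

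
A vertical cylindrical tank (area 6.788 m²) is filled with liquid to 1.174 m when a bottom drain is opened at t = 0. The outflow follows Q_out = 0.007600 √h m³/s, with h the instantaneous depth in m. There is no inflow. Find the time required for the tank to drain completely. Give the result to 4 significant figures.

Accumulation of liquid (constant cross-section A): A dh/dt = −0.007600 √h.
Separate and integrate: 2(√h − √h₀) = −(0.007600/A) t.
Set h = 0: 2√h₀ = (0.007600/A) t_empty ⇒ t_empty = 2A√h₀/0.007600.
t_empty = 2·6.788·√1.174/0.007600 = 13.5760·1.08351/0.007600 = 1935.50 s.

1935 s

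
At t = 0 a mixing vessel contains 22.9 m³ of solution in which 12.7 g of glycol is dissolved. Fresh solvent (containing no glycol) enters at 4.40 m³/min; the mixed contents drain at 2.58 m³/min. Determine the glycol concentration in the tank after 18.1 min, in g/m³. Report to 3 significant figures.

Total volume: dV/dt = Q_in − Q_out = 1.8200 m³/min, so V(t) = 22.9 + 1.8200 t and V(18.1) = 55.842 m³.
Species balance (pure solvent in): dm/dt = −Q_out · m/V(t).
dm/m = −Q_out dt/(V₀ + 1.8200 t); integrating gives ln(m/m₀) = −(Q_out/(Q_in−Q_out)) ln(V/V₀).
m = m₀ (V₀/V)^(Q_out/(Q_in−Q_out)) = 12.7 × (22.9/55.842)^(1.4176) = 3.5894 g.
C = m/V = 3.5894/55.842 = 0.064278 g/m³.

0.0643 g/m³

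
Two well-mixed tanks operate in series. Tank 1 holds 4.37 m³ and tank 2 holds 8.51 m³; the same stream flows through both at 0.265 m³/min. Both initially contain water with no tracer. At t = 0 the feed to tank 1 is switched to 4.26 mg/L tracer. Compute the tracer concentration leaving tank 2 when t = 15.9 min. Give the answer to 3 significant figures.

0.637 mg/L

Time constants: τᵢ = Vᵢ/Q for each well-mixed tank.
τ₁ = 4.37/0.265 = 16.491 min; τ₂ = 8.51/0.265 = 32.113 min.
Tank 1: C₁ = C_in(1 − e^(−t/τ₁)). Tank 2 (τ₁ ≠ τ₂): C₂ = C_in[1 − (τ₁ e^(−t/τ₁) − τ₂ e^(−t/τ₂))/(τ₁ − τ₂)].
At t = 15.9: e^(−t/τ₁) = 0.38129, e^(−t/τ₂) = 0.60950.
C₂ = 4.26·[1 − (16.491·0.38129 − 32.113·0.60950)/(-15.623)] = 4.26·0.14962 = 0.63740 mg/L.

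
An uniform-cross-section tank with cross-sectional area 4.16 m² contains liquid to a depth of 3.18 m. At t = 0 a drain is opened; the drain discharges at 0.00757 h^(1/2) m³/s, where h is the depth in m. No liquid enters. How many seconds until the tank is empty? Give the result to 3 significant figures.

With no inflow, A dh/dt = −0.00757 √h.
∫ h^(−1/2) dh = −(0.00757/A) ∫ dt, giving 2√h = 2√h₀ − (0.00757/A) t.
Set h = 0: 2√h₀ = (0.00757/A) t_empty ⇒ t_empty = 2A√h₀/0.00757.
t_empty = 2·4.16·√3.18/0.00757 = 8.3200·1.7833/0.00757 = 1959.9 s.

1960 s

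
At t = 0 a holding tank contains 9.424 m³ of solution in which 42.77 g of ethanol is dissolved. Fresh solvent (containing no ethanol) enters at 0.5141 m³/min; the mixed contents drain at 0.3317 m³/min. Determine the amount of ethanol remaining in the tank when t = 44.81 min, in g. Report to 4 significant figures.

Let m(t) be the amount of ethanol. Volume: V(t) = V₀ + (Q_in − Q_out) t = 9.424 + 0.182400 t; V(44.81) = 17.5973 m³.
No ethanol enters, so dm/dt = −Q_out · (m/V).
Separate: dm/m = −Q_out dt/V(t) ⇒ ln(m/m₀) = −(Q_out/(Q_in−Q_out)) ln(V/V₀).
m = m₀ (V₀/V)^(Q_out/(Q_in−Q_out)) = 42.77 × (9.424/17.5973)^(1.81853) = 13.7383 g.

13.74 g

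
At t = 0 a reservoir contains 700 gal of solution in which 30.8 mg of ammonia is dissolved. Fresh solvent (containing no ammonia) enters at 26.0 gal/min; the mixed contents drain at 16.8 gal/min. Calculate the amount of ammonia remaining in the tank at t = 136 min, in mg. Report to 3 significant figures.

Total volume: dV/dt = Q_in − Q_out = 9.2000 gal/min, so V(t) = 700 + 9.2000 t and V(136) = 1951.2 gal.
Species balance (pure solvent in): dm/dt = −Q_out · m/V(t).
dm/m = −Q_out dt/(V₀ + 9.2000 t); integrating gives ln(m/m₀) = −(Q_out/(Q_in−Q_out)) ln(V/V₀).
m = m₀ (V₀/V)^(Q_out/(Q_in−Q_out)) = 30.8 × (700/1951.2)^(1.8261) = 4.7377 mg.

4.74 mg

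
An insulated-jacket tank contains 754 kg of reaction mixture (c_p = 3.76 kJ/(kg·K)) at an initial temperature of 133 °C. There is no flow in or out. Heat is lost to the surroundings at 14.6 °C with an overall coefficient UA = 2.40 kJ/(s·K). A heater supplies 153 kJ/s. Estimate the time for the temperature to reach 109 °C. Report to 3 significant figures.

683 s

M c_p dT/dt = −UA(T − T_amb) + Q̇.
τ = M c_p/UA = 1181.3 s; T_ss = T_amb + Q̇/UA = 14.6 + 153/2.40 = 78.350 °C.
T(t) = T_ss + (T₀ − T_ss)e^(−t/τ); set T = 109:
t = −τ ln[(T − T_ss)/(T₀ − T_ss)] = −1181.3 · ln(0.56084) = 683.15 s.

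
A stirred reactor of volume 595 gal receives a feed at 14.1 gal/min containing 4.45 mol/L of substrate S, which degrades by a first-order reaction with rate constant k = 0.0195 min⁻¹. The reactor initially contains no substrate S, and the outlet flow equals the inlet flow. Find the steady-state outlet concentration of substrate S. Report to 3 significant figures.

2.44 mol/L

Accumulation = in − out − consumed: V dC/dt = Q C_in − Q C − k V C.
At steady state: 0 = Q C_in − (Q + kV) C_ss, so C_ss = Q C_in/(Q + kV).
C_ss = 14.1·4.45/(14.1 + 0.0195·595) = 62.745/25.703 = 2.4412 mol/L.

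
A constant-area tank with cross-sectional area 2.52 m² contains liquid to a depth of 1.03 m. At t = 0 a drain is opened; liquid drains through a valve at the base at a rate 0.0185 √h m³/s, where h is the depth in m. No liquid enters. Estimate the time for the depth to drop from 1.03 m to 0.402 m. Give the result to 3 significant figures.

104 s

With no inflow, A dh/dt = −0.0185 √h.
This is separable: 2 d(√h)/dt = −0.0185/A, so √h = √h₀ − (0.0185/(2A)) t.
t = 2A(√h₀ − √h)/0.0185 = 2·2.52·(√1.03 − √0.402)/0.0185
  = 5.0400 × (1.0149 − 0.63403) / 0.0185 = 103.76 s.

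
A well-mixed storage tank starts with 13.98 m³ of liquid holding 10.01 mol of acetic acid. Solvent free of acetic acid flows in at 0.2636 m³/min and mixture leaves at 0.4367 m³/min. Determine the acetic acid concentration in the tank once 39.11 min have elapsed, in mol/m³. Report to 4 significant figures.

0.2612 mol/m³

Total volume: dV/dt = Q_in − Q_out = -0.173100 m³/min, so V(t) = 13.98 − 0.173100 t and V(39.11) = 7.21006 m³.
Solute balance: dm/dt = 0 − Q_out C = −Q_out m/V(t).
Separate: dm/m = −Q_out dt/V(t) ⇒ ln(m/m₀) = −(Q_out/(Q_in−Q_out)) ln(V/V₀).
m = m₀ (V₀/V)^(Q_out/(Q_in−Q_out)) = 10.01 × (13.98/7.21006)^(-2.52282) = 1.88344 mol.
C = m/V = 1.88344/7.21006 = 0.261224 mol/m³.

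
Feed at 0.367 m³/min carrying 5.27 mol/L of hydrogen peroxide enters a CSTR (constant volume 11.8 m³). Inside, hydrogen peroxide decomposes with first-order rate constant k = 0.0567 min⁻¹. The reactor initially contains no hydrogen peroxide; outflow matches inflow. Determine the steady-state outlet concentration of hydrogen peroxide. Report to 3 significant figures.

1.87 mol/L

V dC/dt = Q(C_in − C) − k V C.
At steady state: 0 = Q C_in − (Q + kV) C_ss, so C_ss = Q C_in/(Q + kV).
C_ss = 0.367·5.27/(0.367 + 0.0567·11.8) = 1.9341/1.0361 = 1.8668 mol/L.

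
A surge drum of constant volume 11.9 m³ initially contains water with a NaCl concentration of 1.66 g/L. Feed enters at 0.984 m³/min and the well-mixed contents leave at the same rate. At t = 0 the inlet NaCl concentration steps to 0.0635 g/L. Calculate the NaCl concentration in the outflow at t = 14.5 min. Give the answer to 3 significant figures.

0.545 g/L

Accumulation = in − out for the solute gives V dC/dt = Q(C_in − C).
Rewrite as dC/dt + C/τ = C_in/τ, τ = V/Q = 12.093 min.
Integrating: C(t) = C_in + (C₀ − C_in) e^(−t/τ).
C(14.5) = 0.0635 + (1.66 − 0.0635)·e^(−14.5/12.093) = 0.0635 + (1.5965)·0.30150 = 0.54484 g/L.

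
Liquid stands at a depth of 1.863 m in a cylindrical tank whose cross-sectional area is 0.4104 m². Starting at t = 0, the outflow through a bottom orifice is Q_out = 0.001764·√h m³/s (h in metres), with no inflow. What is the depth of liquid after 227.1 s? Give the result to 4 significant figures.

0.7689 m

A dh/dt = −Q_out = −0.001764 √h.
Separate and integrate: 2(√h − √h₀) = −(0.001764/A) t.
√h = √1.863 − 0.001764·227.1/(2·0.4104) = 1.36492 − 0.488066 = 0.876852.
h = 0.876852² = 0.768869 m.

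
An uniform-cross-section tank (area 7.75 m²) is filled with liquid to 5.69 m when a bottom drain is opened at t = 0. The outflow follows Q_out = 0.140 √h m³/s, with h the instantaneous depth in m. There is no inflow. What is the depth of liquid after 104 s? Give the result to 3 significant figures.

Volume balance on the tank: A dh/dt = −0.140 √h.
Separate and integrate: 2(√h − √h₀) = −(0.140/A) t.
√h = √5.69 − 0.140·104/(2·7.75) = 2.3854 − 0.93935 = 1.4460.
h = 1.4460² = 2.0910 m.

2.09 m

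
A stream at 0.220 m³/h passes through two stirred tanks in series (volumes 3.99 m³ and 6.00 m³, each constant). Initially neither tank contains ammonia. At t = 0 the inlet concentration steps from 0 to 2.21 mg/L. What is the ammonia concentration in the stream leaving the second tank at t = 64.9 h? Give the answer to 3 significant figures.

1.72 mg/L

Species balance on tank i: dCᵢ/dt = (Cᵢ₋₁ − Cᵢ)/τᵢ with τᵢ = Vᵢ/Q.
τ₁ = 3.99/0.220 = 18.136 h; τ₂ = 6.00/0.220 = 27.273 h.
Solving the cascade with C₁(0)=C₂(0)=0 gives C₂(t) = C_in[1 − (τ₁ e^(−t/τ₁) − τ₂ e^(−t/τ₂))/(τ₁ − τ₂)].
At t = 64.9: e^(−t/τ₁) = 0.027919, e^(−t/τ₂) = 0.092581.
C₂ = 2.21·[1 − (18.136·0.027919 − 27.273·0.092581)/(-9.1364)] = 2.21·0.77906 = 1.7217 mg/L.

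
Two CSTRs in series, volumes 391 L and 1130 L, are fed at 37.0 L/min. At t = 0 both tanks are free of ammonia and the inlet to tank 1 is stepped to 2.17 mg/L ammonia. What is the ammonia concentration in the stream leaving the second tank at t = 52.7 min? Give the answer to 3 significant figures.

1.59 mg/L

Each tank obeys Vᵢ dCᵢ/dt = Q(Cᵢ₋₁ − Cᵢ), so τᵢ = Vᵢ/Q.
τ₁ = 391/37.0 = 10.568 min; τ₂ = 1130/37.0 = 30.541 min.
Solving the cascade with C₁(0)=C₂(0)=0 gives C₂(t) = C_in[1 − (τ₁ e^(−t/τ₁) − τ₂ e^(−t/τ₂))/(τ₁ − τ₂)].
At t = 52.7: e^(−t/τ₁) = 0.0068264, e^(−t/τ₂) = 0.17807.
C₂ = 2.17·[1 − (10.568·0.0068264 − 30.541·0.17807)/(-19.973)] = 2.17·0.73133 = 1.5870 mg/L.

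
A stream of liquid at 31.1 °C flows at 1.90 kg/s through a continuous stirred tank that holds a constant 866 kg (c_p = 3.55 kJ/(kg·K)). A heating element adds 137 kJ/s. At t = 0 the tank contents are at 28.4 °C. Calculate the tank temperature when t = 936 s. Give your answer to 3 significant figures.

48.5 °C

Energy balance: M c_p dT/dt = ṁ c_p (T_in − T) + 137.
Rearrange: dT/dt = (T_ss − T)/τ with τ = M/ṁ = 455.79 s and T_ss = T_in + Q̇/(ṁ c_p) = 51.411 °C.
This is linear first-order; T(t) = T_ss + (T₀ − T_ss) e^(−t/τ).
T(936) = 51.411 + (-23.011)·e^(−936/455.79) = 51.411 + (-23.011)·0.12827 = 48.460 °C.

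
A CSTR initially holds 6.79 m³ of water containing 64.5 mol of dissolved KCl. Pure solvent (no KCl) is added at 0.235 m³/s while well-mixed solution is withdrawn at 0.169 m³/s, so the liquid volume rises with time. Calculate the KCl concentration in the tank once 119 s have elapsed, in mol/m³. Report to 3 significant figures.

0.615 mol/m³

Total volume: dV/dt = Q_in − Q_out = 0.066000 m³/s, so V(t) = 6.79 + 0.066000 t and V(119) = 14.644 m³.
Species balance (pure solvent in): dm/dt = −Q_out · m/V(t).
Separate: dm/m = −Q_out dt/V(t) ⇒ ln(m/m₀) = −(Q_out/(Q_in−Q_out)) ln(V/V₀).
m = m₀ (V₀/V)^(Q_out/(Q_in−Q_out)) = 64.5 × (6.79/14.644)^(2.5606) = 9.0127 mol.
C = m/V = 9.0127/14.644 = 0.61545 mol/m³.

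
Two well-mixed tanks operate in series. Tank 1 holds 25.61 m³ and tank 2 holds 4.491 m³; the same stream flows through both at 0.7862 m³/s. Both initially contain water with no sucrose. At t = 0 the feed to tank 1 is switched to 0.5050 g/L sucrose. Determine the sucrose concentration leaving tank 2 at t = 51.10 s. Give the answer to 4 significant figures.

0.3774 g/L

Time constants: τᵢ = Vᵢ/Q for each well-mixed tank.
τ₁ = 25.61/0.7862 = 32.5744 s; τ₂ = 4.491/0.7862 = 5.71229 s.
Tank 1: C₁ = C_in(1 − e^(−t/τ₁)). Tank 2 (τ₁ ≠ τ₂): C₂ = C_in[1 − (τ₁ e^(−t/τ₁) − τ₂ e^(−t/τ₂))/(τ₁ − τ₂)].
At t = 51.10: e^(−t/τ₁) = 0.208312, e^(−t/τ₂) = 0.000130305.
C₂ = 0.5050·[1 − (32.5744·0.208312 − 5.71229·0.000130305)/(26.8621)] = 0.5050·0.747417 = 0.377446 g/L.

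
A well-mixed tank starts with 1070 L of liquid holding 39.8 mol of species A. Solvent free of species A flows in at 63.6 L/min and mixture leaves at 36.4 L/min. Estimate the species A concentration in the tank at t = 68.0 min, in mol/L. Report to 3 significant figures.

0.00356 mol/L

Let m(t) be the amount of species A. Volume: V(t) = V₀ + (Q_in − Q_out) t = 1070 + 27.200 t; V(68.0) = 2919.6 L.
Species balance (pure solvent in): dm/dt = −Q_out · m/V(t).
Separate: dm/m = −Q_out dt/V(t) ⇒ ln(m/m₀) = −(Q_out/(Q_in−Q_out)) ln(V/V₀).
m = m₀ (V₀/V)^(Q_out/(Q_in−Q_out)) = 39.8 × (1070/2919.6)^(1.3382) = 10.387 mol.
C = m/V = 10.387/2919.6 = 0.0035577 mol/L.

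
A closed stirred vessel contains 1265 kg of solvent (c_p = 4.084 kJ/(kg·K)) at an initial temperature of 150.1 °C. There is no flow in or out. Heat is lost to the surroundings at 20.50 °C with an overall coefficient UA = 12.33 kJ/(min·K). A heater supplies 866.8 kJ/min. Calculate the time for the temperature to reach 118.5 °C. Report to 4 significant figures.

318.9 min

M c_p dT/dt = −UA(T − T_amb) + Q̇.
τ = M c_p/UA = 418.999 min; T_ss = T_amb + Q̇/UA = 20.50 + 866.8/12.33 = 90.8001 °C.
T(t) = T_ss + (T₀ − T_ss)e^(−t/τ); set T = 118.5:
t = −τ ln[(T − T_ss)/(T₀ − T_ss)] = −418.999 · ln(0.467116) = 318.933 min.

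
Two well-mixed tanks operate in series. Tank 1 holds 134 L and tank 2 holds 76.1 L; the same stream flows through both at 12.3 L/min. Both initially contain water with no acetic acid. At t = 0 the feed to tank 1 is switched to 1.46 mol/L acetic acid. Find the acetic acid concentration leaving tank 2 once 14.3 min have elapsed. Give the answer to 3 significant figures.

Each tank obeys Vᵢ dCᵢ/dt = Q(Cᵢ₋₁ − Cᵢ), so τᵢ = Vᵢ/Q.
τ₁ = 134/12.3 = 10.894 min; τ₂ = 76.1/12.3 = 6.1870 min.
Tank 1: C₁ = C_in(1 − e^(−t/τ₁)). Tank 2 (τ₁ ≠ τ₂): C₂ = C_in[1 − (τ₁ e^(−t/τ₁) − τ₂ e^(−t/τ₂))/(τ₁ − τ₂)].
At t = 14.3: e^(−t/τ₁) = 0.26912, e^(−t/τ₂) = 0.099132.
C₂ = 1.46·[1 − (10.894·0.26912 − 6.1870·0.099132)/(4.7073)] = 1.46·0.50747 = 0.74090 mol/L.

0.741 mol/L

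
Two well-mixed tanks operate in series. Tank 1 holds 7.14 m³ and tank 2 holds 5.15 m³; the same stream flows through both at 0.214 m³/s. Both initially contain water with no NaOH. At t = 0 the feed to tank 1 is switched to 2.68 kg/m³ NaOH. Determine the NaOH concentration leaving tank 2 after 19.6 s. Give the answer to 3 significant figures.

0.408 kg/m³

Species balance on tank i: dCᵢ/dt = (Cᵢ₋₁ − Cᵢ)/τᵢ with τᵢ = Vᵢ/Q.
τ₁ = 7.14/0.214 = 33.364 s; τ₂ = 5.15/0.214 = 24.065 s.
Solving the cascade with C₁(0)=C₂(0)=0 gives C₂(t) = C_in[1 − (τ₁ e^(−t/τ₁) − τ₂ e^(−t/τ₂))/(τ₁ − τ₂)].
At t = 19.6: e^(−t/τ₁) = 0.55574, e^(−t/τ₂) = 0.44288.
C₂ = 2.68·[1 − (33.364·0.55574 − 24.065·0.44288)/(9.2991)] = 2.68·0.15219 = 0.40787 kg/m³.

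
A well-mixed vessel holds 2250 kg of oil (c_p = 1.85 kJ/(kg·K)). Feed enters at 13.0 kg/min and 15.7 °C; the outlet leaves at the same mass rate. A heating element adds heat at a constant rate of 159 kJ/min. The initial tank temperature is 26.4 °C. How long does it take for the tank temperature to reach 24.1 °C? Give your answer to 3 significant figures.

M c_p dT/dt = ṁ c_p (T_in − T) + Q̇.
τ = M/ṁ = 173.08 min; T_ss = T_in + Q̇/(ṁ c_p) = 22.311 °C.
T(t) = T_ss + (T₀ − T_ss) e^(−t/τ). Set T = 24.1:
e^(−t/τ) = (24.1 − 22.311)/(26.4 − 22.311) = 0.43748
t = −173.08 · ln(0.43748) = 143.09 min.

143 min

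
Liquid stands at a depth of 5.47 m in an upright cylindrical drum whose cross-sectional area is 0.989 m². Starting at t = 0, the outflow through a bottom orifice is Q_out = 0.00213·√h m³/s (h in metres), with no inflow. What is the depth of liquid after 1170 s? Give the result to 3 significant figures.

A dh/dt = −Q_out = −0.00213 √h.
Separate and integrate: 2(√h − √h₀) = −(0.00213/A) t.
√h = √5.47 − 0.00213·1170/(2·0.989) = 2.3388 − 1.2599 = 1.0789.
h = 1.0789² = 1.1640 m.

1.16 m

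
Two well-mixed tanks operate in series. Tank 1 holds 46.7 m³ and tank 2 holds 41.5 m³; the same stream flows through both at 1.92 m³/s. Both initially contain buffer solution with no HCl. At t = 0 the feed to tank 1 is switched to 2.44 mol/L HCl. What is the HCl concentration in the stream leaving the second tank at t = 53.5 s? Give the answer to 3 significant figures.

Each tank obeys Vᵢ dCᵢ/dt = Q(Cᵢ₋₁ − Cᵢ), so τᵢ = Vᵢ/Q.
τ₁ = 46.7/1.92 = 24.323 s; τ₂ = 41.5/1.92 = 21.615 s.
Solving the cascade with C₁(0)=C₂(0)=0 gives C₂(t) = C_in[1 − (τ₁ e^(−t/τ₁) − τ₂ e^(−t/τ₂))/(τ₁ − τ₂)].
At t = 53.5: e^(−t/τ₁) = 0.11085, e^(−t/τ₂) = 0.084148.
C₂ = 2.44·[1 − (24.323·0.11085 − 21.615·0.084148)/(2.7083)] = 2.44·0.67604 = 1.6495 mol/L.

1.65 mol/L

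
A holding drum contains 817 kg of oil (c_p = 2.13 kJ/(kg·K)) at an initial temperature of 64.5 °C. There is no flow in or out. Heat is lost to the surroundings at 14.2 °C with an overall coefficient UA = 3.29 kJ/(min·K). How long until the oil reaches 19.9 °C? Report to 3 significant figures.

1150 min

M c_p dT/dt = −UA(T − T_amb).
τ = M c_p/UA = 528.94 min; T_ss = T_amb = 14.200 °C.
T(t) = T_ss + (T₀ − T_ss)e^(−t/τ); set T = 19.9:
t = −τ ln[(T − T_ss)/(T₀ − T_ss)] = −528.94 · ln(0.11332) = 1151.8 min.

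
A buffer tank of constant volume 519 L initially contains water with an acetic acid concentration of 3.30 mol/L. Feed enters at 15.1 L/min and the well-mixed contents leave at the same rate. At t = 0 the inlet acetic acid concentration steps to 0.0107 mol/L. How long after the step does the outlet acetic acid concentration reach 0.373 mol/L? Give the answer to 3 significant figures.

Transient balance on the dissolved component: V dC/dt = Q(C_in − C), so τ = V/Q = 34.371 min.
C(t) = C_in + (C₀ − C_in) e^(−t/τ). Set C = 0.373 and solve for t:
e^(−t/τ) = (C − C_in)/(C₀ − C_in) = (0.373 − 0.0107)/(3.30 − 0.0107) = 0.11015
t = −τ ln(…) = 34.371 × 2.2060 = 75.821 min.

75.8 min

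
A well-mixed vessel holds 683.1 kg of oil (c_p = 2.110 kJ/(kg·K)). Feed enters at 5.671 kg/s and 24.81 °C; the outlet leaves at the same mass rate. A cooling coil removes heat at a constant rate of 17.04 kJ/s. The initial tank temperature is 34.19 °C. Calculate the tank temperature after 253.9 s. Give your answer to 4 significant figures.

24.70 °C

Heat balance on the well-mixed liquid: M c_p dT/dt = ṁ c_p (T_in − T) − 17.04.
τ = M/ṁ = 120.455 s; T_ss = T_in − Q̇/(ṁ c_p) = 24.81 − 17.04/(5.671·2.110) = 23.3859 °C.
Solution: T(t) = T_ss + (T₀ − T_ss) e^(−t/τ).
T(253.9) = 23.3859 + (10.8041)·e^(−253.9/120.455) = 23.3859 + (10.8041)·0.121500 = 24.6986 °C.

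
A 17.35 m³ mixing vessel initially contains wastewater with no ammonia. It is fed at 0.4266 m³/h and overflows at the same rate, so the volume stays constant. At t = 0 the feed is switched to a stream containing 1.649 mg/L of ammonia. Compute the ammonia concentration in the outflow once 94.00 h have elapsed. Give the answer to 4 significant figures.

1.486 mg/L

Unsteady species balance (constant V, well mixed): V dC/dt = Q(C_in − C).
So dC/dt = (C_in − C)/τ with τ = V/Q = 17.35/0.4266 = 40.6704 h.
This is linear first-order; C(t) = C_in + (C₀ − C_in) e^(−t/τ).
C(94.00) = 1.649 + (0 − 1.649)·e^(−94.00/40.6704) = 1.649 + (-1.64900)·0.0991360 = 1.48552 mg/L.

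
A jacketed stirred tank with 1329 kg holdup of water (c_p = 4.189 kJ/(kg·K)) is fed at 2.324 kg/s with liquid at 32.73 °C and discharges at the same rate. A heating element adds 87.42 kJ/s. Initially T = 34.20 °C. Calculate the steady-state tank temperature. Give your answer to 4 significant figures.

41.71 °C

Unsteady energy balance on the tank contents: M c_p dT/dt = ṁ c_p (T_in − T) + 87.42.
At steady state dT/dt = 0 ⇒ T_ss = T_in + Q̇/(ṁ c_p) = 32.73 + 87.42/(2.324·4.189) = 41.7098 °C.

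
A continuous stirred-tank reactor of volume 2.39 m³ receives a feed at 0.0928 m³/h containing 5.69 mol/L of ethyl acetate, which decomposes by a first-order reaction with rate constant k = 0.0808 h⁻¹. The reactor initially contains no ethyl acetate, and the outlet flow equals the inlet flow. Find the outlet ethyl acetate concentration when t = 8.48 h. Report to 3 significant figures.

Accumulation = in − out − consumed: V dC/dt = Q C_in − Q C − k V C.
dC/dt = (Q/V) C_in − (Q/V + k) C; effective rate a = Q/V + k = 0.038828 + 0.0808 = 0.11963 h⁻¹.
C_ss = Q C_in/(Q + kV) = 1.8468 mol/L; C(t) = C_ss + (C₀ − C_ss) e^(−a t).
C(8.48) = 1.8468 + (-1.8468)·e^(−0.11963·8.48) = 1.8468 + (-1.8468)·0.36260 = 1.1772 mol/L.

1.18 mol/L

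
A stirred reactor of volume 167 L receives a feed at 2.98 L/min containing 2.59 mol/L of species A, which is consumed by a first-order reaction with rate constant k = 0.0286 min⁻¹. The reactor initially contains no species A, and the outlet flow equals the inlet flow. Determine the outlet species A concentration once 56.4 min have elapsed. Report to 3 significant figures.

V dC/dt = Q(C_in − C) − k V C.
dC/dt = (Q/V) C_in − (Q/V + k) C; effective rate a = Q/V + k = 0.017844 + 0.0286 = 0.046444 min⁻¹.
C_ss = Q C_in/(Q + kV) = 0.99510 mol/L; C(t) = C_ss + (C₀ − C_ss) e^(−a t).
C(56.4) = 0.99510 + (-0.99510)·e^(−0.046444·56.4) = 0.99510 + (-0.99510)·0.072842 = 0.92262 mol/L.

0.923 mol/L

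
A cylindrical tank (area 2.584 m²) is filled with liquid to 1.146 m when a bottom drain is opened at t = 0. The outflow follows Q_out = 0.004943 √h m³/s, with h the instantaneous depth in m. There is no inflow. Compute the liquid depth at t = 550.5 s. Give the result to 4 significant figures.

0.2959 m

With no inflow, A dh/dt = −0.004943 √h.
This is separable: 2 d(√h)/dt = −0.004943/A, so √h = √h₀ − (0.004943/(2A)) t.
√h = √1.146 − 0.004943·550.5/(2·2.584) = 1.07051 − 0.526533 = 0.543981.
h = 0.543981² = 0.295915 m.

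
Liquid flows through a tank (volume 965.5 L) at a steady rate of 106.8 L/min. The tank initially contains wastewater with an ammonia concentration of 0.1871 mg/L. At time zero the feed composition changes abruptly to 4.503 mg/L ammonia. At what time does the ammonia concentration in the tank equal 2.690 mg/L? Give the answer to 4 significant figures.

Species balance: V dC/dt = Q(C_in − C) ⇒ τ = V/Q = 9.04026 min.
C(t) = C_in + (C₀ − C_in) e^(−t/τ). Set C = 2.690 and solve for t:
e^(−t/τ) = (C − C_in)/(C₀ − C_in) = (2.690 − 4.503)/(0.1871 − 4.503) = 0.420075
t = −τ ln(…) = 9.04026 × 0.867323 = 7.84083 min.

7.841 min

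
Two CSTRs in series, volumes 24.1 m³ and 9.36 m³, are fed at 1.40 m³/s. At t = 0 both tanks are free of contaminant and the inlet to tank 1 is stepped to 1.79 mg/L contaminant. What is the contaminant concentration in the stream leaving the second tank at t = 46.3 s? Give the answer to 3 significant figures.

Species balance on tank i: dCᵢ/dt = (Cᵢ₋₁ − Cᵢ)/τᵢ with τᵢ = Vᵢ/Q.
τ₁ = 24.1/1.40 = 17.214 s; τ₂ = 9.36/1.40 = 6.6857 s.
Solving the cascade with C₁(0)=C₂(0)=0 gives C₂(t) = C_in[1 − (τ₁ e^(−t/τ₁) − τ₂ e^(−t/τ₂))/(τ₁ − τ₂)].
At t = 46.3: e^(−t/τ₁) = 0.067906, e^(−t/τ₂) = 0.00098269.
C₂ = 1.79·[1 − (17.214·0.067906 − 6.6857·0.00098269)/(10.529)] = 1.79·0.88960 = 1.5924 mg/L.

1.59 mg/L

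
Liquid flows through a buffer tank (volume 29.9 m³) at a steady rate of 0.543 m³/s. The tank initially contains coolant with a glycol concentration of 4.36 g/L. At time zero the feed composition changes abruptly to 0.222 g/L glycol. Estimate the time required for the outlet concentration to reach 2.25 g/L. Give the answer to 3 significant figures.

39.3 s

Species balance: V dC/dt = Q(C_in − C) ⇒ τ = V/Q = 55.064 s.
C(t) = C_in + (C₀ − C_in) e^(−t/τ). Set C = 2.25 and solve for t:
e^(−t/τ) = (C − C_in)/(C₀ − C_in) = (2.25 − 0.222)/(4.36 − 0.222) = 0.49009
t = −τ ln(…) = 55.064 × 0.71316 = 39.270 s.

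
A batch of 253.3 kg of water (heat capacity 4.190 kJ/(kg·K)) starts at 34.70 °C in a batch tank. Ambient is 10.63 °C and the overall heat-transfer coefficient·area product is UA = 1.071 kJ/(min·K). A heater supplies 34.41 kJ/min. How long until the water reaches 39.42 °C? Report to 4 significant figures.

873.2 min

Heat balance on the well-mixed liquid: M c_p dT/dt = −UA(T − T_amb) + Q̇.
τ = M c_p/UA = 990.968 min; T_ss = T_amb + Q̇/UA = 10.63 + 34.41/1.071 = 42.7589 °C.
T(t) = T_ss + (T₀ − T_ss)e^(−t/τ); set T = 39.42:
t = −τ ln[(T − T_ss)/(T₀ − T_ss)] = −990.968 · ln(0.414309) = 873.186 min.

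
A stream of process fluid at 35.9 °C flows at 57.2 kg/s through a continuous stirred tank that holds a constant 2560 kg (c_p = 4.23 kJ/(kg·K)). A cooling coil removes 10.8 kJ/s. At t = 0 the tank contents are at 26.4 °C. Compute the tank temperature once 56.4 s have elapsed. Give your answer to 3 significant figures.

33.2 °C

Unsteady energy balance on the tank contents: M c_p dT/dt = ṁ c_p (T_in − T) − 10.8.
τ = M/ṁ = 44.755 s; T_ss = T_in − Q̇/(ṁ c_p) = 35.9 − 10.8/(57.2·4.23) = 35.855 °C.
T approaches T_ss exponentially: T(t) = T_ss + (T₀ − T_ss) e^(−t/τ).
T(56.4) = 35.855 + (-9.4554)·e^(−56.4/44.755) = 35.855 + (-9.4554)·0.28360 = 33.174 °C.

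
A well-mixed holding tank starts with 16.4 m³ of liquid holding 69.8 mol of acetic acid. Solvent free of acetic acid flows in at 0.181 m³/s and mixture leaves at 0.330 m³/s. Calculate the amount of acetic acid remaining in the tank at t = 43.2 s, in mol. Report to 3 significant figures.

Total volume: dV/dt = Q_in − Q_out = -0.14900 m³/s, so V(t) = 16.4 − 0.14900 t and V(43.2) = 9.9632 m³.
No acetic acid enters, so dm/dt = −Q_out · (m/V).
dm/m = −Q_out dt/(V₀ − 0.14900 t); integrating gives ln(m/m₀) = −(Q_out/(Q_in−Q_out)) ln(V/V₀).
m = m₀ (V₀/V)^(Q_out/(Q_in−Q_out)) = 69.8 × (16.4/9.9632)^(-2.2148) = 23.146 mol.

23.1 mol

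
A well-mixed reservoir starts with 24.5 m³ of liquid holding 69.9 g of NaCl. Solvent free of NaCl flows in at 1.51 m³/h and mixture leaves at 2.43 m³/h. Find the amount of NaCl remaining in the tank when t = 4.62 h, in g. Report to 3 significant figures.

42.3 g

Let m(t) be the amount of NaCl. Volume: V(t) = V₀ + (Q_in − Q_out) t = 24.5 − 0.92000 t; V(4.62) = 20.250 m³.
Species balance (pure solvent in): dm/dt = −Q_out · m/V(t).
Separate: dm/m = −Q_out dt/V(t) ⇒ ln(m/m₀) = −(Q_out/(Q_in−Q_out)) ln(V/V₀).
m = m₀ (V₀/V)^(Q_out/(Q_in−Q_out)) = 69.9 × (24.5/20.250)^(-2.6413) = 42.258 g.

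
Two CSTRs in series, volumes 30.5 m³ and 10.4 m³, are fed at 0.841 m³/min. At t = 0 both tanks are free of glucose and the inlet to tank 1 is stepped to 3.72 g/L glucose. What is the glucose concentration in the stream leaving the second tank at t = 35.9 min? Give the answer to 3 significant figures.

Each tank obeys Vᵢ dCᵢ/dt = Q(Cᵢ₋₁ − Cᵢ), so τᵢ = Vᵢ/Q.
τ₁ = 30.5/0.841 = 36.266 min; τ₂ = 10.4/0.841 = 12.366 min.
Tank 1: C₁ = C_in(1 − e^(−t/τ₁)). Tank 2 (τ₁ ≠ τ₂): C₂ = C_in[1 − (τ₁ e^(−t/τ₁) − τ₂ e^(−t/τ₂))/(τ₁ − τ₂)].
At t = 35.9: e^(−t/τ₁) = 0.37161, e^(−t/τ₂) = 0.054855.
C₂ = 3.72·[1 − (36.266·0.37161 − 12.366·0.054855)/(23.900)] = 3.72·0.46449 = 1.7279 g/L.

1.73 g/L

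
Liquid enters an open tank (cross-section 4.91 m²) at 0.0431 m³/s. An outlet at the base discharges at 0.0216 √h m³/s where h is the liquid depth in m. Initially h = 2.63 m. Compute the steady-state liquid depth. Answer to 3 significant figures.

A dh/dt = Q_in − 0.0216 √h. Steady state requires inflow = outflow:
Q_in = 0.0216 √h_ss ⇒ √h_ss = 0.0431/0.0216 = 1.9954.
h_ss = 1.9954² = 3.9815 m. (Since h₀ = 2.63 m < h_ss, the level will rise toward this value.)

3.98 m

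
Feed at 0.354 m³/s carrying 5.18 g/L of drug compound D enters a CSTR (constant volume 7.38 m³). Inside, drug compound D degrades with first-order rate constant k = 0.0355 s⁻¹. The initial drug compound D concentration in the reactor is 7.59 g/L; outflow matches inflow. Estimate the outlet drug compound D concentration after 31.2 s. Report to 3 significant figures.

Species balance: V dC/dt = Q C_in − Q C − k V C.
dC/dt = (Q/V) C_in − (Q/V + k) C; effective rate a = Q/V + k = 0.047967 + 0.0355 = 0.083467 s⁻¹.
C_ss = Q C_in/(Q + kV) = 2.9769 g/L; C(t) = C_ss + (C₀ − C_ss) e^(−a t).
C(31.2) = 2.9769 + (4.6131)·e^(−0.083467·31.2) = 2.9769 + (4.6131)·0.073963 = 3.3181 g/L.

3.32 g/L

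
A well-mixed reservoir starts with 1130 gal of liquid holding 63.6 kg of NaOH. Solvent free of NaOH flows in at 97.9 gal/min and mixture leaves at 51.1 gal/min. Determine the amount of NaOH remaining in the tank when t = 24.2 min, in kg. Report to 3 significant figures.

Total volume: dV/dt = Q_in − Q_out = 46.800 gal/min, so V(t) = 1130 + 46.800 t and V(24.2) = 2262.6 gal.
Solute balance: dm/dt = 0 − Q_out C = −Q_out m/V(t).
dm/m = −Q_out dt/(V₀ + 46.800 t); integrating gives ln(m/m₀) = −(Q_out/(Q_in−Q_out)) ln(V/V₀).
m = m₀ (V₀/V)^(Q_out/(Q_in−Q_out)) = 63.6 × (1130/2262.6)^(1.0919) = 29.801 kg.

29.8 kg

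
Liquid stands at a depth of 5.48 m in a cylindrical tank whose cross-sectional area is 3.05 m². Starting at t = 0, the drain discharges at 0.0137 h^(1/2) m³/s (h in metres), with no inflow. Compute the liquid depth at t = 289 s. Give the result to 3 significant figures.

A dh/dt = −Q_out = −0.0137 √h.
Separate and integrate: 2(√h − √h₀) = −(0.0137/A) t.
√h = √5.48 − 0.0137·289/(2·3.05) = 2.3409 − 0.64907 = 1.6919.
h = 1.6919² = 2.8624 m.

2.86 m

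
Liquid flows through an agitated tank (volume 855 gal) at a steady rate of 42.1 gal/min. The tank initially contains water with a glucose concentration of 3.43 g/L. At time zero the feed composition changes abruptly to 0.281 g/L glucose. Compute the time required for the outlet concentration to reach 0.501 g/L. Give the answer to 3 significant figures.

Species balance on the tank: V dC/dt = Q(C_in − C), so τ = V/Q = 20.309 min.
C(t) = C_in + (C₀ − C_in) e^(−t/τ). Set C = 0.501 and solve for t:
e^(−t/τ) = (C − C_in)/(C₀ − C_in) = (0.501 − 0.281)/(3.43 − 0.281) = 0.069863
t = −τ ln(…) = 20.309 × 2.6612 = 54.046 min.

54.0 min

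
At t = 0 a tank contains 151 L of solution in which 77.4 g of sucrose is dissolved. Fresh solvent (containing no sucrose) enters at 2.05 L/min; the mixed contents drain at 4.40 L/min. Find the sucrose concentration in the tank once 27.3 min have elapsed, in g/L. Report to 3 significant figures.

Let m(t) be the amount of sucrose. Volume: V(t) = V₀ + (Q_in − Q_out) t = 151 − 2.3500 t; V(27.3) = 86.845 L.
Solute balance: dm/dt = 0 − Q_out C = −Q_out m/V(t).
dm/m = −Q_out dt/(V₀ − 2.3500 t); integrating gives ln(m/m₀) = −(Q_out/(Q_in−Q_out)) ln(V/V₀).
m = m₀ (V₀/V)^(Q_out/(Q_in−Q_out)) = 77.4 × (151/86.845)^(-1.8723) = 27.475 g.
C = m/V = 27.475/86.845 = 0.31637 g/L.

0.316 g/L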